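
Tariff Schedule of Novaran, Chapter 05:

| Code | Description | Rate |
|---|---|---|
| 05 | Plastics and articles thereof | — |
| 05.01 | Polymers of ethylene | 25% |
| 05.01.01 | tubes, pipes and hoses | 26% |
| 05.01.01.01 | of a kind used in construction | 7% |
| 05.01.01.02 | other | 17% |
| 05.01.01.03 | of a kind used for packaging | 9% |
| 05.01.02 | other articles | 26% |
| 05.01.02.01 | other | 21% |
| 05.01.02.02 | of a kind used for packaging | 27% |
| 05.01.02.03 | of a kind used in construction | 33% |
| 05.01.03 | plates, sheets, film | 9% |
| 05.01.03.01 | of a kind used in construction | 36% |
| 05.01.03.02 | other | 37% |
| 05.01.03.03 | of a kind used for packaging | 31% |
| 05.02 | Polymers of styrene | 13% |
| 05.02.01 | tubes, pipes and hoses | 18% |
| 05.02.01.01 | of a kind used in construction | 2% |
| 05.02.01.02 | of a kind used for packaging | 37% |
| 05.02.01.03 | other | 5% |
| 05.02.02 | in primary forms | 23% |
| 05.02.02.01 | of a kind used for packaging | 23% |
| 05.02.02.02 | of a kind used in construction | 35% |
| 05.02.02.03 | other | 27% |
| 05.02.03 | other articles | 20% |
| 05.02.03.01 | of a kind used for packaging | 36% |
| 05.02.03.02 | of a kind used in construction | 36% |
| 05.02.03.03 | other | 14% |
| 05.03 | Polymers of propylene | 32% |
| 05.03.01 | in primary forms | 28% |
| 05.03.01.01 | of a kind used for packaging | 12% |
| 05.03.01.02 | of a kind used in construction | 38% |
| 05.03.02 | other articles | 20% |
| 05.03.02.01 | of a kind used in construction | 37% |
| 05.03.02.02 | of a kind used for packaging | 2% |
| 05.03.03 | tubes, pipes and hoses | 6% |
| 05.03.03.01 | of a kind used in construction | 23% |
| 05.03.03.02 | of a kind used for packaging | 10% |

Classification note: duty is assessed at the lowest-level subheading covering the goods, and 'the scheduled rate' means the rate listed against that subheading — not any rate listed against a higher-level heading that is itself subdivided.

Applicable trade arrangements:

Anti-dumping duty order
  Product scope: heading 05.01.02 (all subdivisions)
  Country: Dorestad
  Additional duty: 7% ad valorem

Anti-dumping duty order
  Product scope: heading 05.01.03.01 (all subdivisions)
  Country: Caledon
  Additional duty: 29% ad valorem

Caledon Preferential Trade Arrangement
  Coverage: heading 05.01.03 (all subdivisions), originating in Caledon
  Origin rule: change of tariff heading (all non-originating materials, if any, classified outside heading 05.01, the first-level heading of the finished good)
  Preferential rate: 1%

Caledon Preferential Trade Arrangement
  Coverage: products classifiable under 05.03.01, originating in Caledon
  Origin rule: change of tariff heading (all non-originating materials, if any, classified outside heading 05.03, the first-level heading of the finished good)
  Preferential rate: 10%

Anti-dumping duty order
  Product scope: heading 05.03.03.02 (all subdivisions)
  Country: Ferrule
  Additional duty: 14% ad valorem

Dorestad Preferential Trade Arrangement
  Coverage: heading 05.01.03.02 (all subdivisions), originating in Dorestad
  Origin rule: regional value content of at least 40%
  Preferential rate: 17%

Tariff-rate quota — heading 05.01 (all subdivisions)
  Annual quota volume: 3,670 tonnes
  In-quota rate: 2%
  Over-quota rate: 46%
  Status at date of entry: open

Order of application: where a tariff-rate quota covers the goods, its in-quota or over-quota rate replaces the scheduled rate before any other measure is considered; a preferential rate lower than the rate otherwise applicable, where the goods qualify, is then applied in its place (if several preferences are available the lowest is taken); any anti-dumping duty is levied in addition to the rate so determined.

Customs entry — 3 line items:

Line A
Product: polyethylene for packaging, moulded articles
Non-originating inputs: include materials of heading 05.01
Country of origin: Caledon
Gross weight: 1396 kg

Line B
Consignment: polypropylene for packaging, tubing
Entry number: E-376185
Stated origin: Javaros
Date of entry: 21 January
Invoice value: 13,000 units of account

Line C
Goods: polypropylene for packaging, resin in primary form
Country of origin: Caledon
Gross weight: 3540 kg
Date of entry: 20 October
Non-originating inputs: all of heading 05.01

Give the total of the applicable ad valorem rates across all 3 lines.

Line A: polyethylene → 05.01; moulded articles → 05.01.02; for packaging → 05.01.02.02. Scheduled 27%. quota on 05.01 open → in-quota 2%; Caledon agreement on 05.01.03: 05.01.02.02 not covered; Caledon agreement on 05.03.01: 05.01.02.02 not covered. → 2%.
Line B: polypropylene → 05.03; tubing → 05.03.03; for packaging → 05.03.03.02. Scheduled 10%. No special measure applies. → 10%.
Line C: polypropylene → 05.03; resin in primary form → 05.03.01; for packaging → 05.03.01.01. Scheduled 12%. Caledon agreement on 05.01.03: 05.03.01.01 not covered; Caledon agreement on 05.03.01: CTH met → 10% available; preferential 10%. → 10%.
Sum: 2% + 10% + 10% = 22%.

22%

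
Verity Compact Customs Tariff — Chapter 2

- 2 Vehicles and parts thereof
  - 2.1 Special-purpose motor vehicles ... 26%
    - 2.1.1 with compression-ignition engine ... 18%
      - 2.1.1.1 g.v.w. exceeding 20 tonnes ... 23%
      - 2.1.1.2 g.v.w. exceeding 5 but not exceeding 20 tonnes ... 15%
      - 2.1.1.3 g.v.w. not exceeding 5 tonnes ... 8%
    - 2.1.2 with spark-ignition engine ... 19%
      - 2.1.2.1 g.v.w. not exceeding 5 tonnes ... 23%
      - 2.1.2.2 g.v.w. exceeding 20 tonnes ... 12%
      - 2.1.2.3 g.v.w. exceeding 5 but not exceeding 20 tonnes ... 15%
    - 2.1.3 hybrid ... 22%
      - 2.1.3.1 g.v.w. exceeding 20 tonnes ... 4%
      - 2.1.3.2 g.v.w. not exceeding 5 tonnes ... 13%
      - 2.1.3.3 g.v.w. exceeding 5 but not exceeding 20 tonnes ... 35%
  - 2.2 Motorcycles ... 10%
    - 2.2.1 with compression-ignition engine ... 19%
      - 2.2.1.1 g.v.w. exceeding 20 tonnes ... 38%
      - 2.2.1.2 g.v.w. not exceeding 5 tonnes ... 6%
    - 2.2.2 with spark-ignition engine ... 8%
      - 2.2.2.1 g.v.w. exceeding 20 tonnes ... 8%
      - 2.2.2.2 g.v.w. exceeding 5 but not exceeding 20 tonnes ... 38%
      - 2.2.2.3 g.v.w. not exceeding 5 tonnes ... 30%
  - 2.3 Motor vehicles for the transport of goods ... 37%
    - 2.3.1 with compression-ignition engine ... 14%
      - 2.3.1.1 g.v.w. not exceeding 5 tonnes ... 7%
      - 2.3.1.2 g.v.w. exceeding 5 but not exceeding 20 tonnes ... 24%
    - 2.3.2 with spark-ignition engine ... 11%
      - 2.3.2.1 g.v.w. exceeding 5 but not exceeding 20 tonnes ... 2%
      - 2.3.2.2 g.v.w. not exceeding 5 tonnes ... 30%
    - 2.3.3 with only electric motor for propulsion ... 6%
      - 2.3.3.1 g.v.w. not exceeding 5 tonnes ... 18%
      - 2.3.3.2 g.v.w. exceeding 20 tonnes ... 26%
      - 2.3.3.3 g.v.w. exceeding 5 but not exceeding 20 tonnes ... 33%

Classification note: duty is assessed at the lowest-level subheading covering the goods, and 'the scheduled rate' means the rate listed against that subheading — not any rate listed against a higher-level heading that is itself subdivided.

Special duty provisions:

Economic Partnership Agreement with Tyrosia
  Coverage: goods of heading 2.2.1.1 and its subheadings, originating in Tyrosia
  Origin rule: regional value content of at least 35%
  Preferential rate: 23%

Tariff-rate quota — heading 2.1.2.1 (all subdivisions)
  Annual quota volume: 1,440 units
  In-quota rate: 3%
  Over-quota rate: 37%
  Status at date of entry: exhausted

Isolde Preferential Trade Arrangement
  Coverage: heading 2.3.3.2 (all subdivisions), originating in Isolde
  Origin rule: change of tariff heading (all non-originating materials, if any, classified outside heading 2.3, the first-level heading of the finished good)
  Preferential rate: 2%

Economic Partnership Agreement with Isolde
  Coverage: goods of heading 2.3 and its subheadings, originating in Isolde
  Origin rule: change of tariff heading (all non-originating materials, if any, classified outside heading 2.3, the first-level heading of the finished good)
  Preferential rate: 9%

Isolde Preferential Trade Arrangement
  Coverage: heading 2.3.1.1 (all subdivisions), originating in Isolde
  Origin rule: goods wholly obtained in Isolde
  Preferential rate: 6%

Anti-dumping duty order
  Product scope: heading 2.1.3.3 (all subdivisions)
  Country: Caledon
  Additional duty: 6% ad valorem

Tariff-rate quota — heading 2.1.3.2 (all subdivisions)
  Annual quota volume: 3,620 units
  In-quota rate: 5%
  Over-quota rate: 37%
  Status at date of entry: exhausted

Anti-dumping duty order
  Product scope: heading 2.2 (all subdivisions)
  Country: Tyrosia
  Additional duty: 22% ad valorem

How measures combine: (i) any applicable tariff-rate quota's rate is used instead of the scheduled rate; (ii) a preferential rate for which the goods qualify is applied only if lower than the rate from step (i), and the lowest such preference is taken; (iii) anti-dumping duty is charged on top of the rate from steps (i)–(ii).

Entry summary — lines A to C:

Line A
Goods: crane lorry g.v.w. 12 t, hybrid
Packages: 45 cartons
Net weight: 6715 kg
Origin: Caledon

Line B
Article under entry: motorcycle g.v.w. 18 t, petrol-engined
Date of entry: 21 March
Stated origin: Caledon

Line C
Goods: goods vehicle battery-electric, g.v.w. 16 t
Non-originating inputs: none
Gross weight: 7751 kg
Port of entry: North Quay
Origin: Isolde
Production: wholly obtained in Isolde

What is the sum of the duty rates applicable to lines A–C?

88%

Line A: crane lorry → 2.1; hybrid → 2.1.3; g.v.w. 12 t → 2.1.3.3. Scheduled 35%. anti-dumping (Caledon, 2.1.3.3): +6%; total 35% + 6% = 41%. → 41%.
Line B: motorcycle → 2.2; petrol-engined → 2.2.2; g.v.w. 18 t → 2.2.2.2. Scheduled 38%. No special measure applies. → 38%.
Line C: goods vehicle → 2.3; battery-electric → 2.3.3; g.v.w. 16 t → 2.3.3.3. Scheduled 33%. Isolde agreement on 2.3.3.2: 2.3.3.3 not covered; Isolde agreement on 2.3: CTH met → 9% available; Isolde agreement on 2.3.1.1: 2.3.3.3 not covered; preferential 9%. → 9%.
Sum: 41% + 38% + 9% = 88%.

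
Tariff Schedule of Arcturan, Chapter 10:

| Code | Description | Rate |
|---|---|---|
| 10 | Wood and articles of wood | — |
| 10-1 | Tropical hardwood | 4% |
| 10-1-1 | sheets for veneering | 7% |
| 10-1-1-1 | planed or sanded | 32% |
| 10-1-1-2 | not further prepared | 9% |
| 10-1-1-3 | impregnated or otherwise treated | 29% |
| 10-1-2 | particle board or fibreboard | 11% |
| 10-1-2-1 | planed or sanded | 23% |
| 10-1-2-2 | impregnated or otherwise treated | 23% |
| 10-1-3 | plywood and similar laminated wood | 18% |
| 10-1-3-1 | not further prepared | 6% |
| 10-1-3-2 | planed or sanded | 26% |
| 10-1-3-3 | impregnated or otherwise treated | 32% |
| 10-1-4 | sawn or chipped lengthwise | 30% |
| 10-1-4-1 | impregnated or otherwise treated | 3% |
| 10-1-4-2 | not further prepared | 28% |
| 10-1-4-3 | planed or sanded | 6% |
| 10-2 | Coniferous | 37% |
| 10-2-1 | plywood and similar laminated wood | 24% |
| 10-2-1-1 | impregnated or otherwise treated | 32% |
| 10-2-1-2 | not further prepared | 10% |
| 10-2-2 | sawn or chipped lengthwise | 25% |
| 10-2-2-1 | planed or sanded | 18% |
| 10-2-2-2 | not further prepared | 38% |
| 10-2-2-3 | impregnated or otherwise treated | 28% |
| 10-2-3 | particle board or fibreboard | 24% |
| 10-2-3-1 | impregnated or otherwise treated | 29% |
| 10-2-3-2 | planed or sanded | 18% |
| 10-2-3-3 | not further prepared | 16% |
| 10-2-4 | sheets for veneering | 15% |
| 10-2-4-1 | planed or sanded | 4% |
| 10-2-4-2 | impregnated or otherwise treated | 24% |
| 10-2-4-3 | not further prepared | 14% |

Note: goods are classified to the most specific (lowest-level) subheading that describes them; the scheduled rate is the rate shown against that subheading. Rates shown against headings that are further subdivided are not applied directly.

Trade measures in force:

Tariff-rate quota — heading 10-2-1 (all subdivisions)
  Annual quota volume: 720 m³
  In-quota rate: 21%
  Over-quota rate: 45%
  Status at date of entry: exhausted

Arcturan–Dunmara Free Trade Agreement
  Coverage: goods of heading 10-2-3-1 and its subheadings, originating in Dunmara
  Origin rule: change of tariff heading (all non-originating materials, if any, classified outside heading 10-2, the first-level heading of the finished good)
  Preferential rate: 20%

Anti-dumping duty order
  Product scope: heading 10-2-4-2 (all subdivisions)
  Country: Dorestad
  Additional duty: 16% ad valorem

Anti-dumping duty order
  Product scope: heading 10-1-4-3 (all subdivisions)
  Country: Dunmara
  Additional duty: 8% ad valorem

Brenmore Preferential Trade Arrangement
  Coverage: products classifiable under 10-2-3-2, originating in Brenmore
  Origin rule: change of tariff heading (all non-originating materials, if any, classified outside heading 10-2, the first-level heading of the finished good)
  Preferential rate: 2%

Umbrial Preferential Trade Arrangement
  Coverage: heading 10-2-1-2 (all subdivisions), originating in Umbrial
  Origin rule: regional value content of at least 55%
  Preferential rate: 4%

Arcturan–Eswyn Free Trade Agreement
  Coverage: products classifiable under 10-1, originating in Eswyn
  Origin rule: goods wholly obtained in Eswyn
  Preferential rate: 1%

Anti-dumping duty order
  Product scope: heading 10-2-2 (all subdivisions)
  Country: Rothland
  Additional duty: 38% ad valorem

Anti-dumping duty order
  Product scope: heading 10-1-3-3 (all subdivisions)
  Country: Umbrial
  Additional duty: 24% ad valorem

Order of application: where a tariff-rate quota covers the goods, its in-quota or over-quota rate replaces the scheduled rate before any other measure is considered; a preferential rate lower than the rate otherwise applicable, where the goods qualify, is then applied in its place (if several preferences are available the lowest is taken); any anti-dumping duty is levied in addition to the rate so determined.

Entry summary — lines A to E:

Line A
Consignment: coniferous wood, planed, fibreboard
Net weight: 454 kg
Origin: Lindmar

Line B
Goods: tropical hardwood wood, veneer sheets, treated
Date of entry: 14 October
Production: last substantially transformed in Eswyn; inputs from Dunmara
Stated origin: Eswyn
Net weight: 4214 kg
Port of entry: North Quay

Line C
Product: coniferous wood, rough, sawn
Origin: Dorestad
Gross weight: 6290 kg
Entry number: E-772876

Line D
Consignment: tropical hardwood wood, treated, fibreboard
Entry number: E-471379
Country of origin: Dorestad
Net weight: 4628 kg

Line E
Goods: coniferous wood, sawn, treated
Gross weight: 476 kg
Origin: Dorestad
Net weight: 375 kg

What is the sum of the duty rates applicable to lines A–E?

136%

Line A: coniferous → 10-2; fibreboard → 10-2-3; planed → 10-2-3-2. Scheduled 18%. No special measure applies. → 18%.
Line B: tropical hardwood → 10-1; veneer sheets → 10-1-1; treated → 10-1-1-3. Scheduled 29%. Eswyn agreement on 10-1: not wholly obtained. → 29%.
Line C: coniferous → 10-2; sawn → 10-2-2; rough → 10-2-2-2. Scheduled 38%. No special measure applies. → 38%.
Line D: tropical hardwood → 10-1; fibreboard → 10-1-2; treated → 10-1-2-2. Scheduled 23%. No special measure applies. → 23%.
Line E: coniferous → 10-2; sawn → 10-2-2; treated → 10-2-2-3. Scheduled 28%. No special measure applies. → 28%.
Sum: 18% + 29% + 38% + 23% + 28% = 136%.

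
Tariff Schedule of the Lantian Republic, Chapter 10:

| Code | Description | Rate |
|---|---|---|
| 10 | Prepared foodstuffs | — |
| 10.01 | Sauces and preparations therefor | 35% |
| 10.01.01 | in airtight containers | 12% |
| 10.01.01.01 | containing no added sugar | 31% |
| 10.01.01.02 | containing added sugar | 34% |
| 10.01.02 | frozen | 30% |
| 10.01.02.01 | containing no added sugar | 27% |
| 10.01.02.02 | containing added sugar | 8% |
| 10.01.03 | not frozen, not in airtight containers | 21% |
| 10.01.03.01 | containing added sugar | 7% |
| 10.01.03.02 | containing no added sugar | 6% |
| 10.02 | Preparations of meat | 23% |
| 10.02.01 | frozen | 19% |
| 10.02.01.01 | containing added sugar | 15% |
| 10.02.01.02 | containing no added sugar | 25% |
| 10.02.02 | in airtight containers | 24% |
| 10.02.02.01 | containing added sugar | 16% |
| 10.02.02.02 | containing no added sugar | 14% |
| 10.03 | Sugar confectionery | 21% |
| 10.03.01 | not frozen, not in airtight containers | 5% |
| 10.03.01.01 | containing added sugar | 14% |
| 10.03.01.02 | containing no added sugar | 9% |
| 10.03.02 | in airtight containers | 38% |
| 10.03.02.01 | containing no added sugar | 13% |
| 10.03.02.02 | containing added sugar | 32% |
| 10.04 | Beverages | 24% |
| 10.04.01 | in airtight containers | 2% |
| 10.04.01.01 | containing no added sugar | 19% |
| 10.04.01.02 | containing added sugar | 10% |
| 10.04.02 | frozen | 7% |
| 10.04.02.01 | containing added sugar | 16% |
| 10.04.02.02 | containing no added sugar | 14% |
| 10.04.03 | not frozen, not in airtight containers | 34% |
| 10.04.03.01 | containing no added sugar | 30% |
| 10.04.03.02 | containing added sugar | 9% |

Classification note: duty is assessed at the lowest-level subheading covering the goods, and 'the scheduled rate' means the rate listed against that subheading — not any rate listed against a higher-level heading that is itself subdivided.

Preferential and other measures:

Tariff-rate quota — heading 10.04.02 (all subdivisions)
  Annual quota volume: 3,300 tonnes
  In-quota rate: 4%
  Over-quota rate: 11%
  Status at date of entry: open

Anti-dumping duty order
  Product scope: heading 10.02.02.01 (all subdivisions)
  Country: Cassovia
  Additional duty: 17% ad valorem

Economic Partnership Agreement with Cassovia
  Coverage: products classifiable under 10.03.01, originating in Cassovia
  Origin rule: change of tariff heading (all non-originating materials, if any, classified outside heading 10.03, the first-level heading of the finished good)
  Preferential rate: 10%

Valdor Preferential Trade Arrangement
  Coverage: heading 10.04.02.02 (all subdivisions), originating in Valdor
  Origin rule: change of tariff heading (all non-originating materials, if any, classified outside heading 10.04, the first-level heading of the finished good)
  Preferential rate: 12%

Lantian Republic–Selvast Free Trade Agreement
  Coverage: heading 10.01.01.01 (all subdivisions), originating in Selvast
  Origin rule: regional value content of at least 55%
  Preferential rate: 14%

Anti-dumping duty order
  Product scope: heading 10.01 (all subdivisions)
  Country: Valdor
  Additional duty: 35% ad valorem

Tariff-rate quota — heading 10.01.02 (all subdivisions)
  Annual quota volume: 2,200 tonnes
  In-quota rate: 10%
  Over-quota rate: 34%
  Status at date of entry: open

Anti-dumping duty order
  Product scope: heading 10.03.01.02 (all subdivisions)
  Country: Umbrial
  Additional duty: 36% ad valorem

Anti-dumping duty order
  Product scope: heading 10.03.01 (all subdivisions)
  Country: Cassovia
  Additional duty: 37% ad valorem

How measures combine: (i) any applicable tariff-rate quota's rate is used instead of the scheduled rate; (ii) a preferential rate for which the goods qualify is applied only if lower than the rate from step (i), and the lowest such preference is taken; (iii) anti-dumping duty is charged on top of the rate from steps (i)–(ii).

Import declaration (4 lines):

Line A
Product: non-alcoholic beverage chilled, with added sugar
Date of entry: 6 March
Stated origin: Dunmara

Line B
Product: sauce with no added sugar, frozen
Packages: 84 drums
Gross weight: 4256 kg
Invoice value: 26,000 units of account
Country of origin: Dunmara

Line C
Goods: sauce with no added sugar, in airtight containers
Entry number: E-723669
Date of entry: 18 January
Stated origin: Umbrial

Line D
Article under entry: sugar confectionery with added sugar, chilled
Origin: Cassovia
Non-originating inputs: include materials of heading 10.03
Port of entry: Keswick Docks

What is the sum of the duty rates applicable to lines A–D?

Line A: non-alcoholic beverage → 10.04; chilled → 10.04.03; with added sugar → 10.04.03.02. Scheduled 9%. No special measure applies. → 9%.
Line B: sauce → 10.01; frozen → 10.01.02; with no added sugar → 10.01.02.01. Scheduled 27%. quota on 10.01.02 open → in-quota 10%. → 10%.
Line C: sauce → 10.01; in airtight containers → 10.01.01; with no added sugar → 10.01.01.01. Scheduled 31%. No special measure applies. → 31%.
Line D: sugar confectionery → 10.03; chilled → 10.03.01; with added sugar → 10.03.01.01. Scheduled 14%. Cassovia agreement on 10.03.01: CTH not met; anti-dumping (Cassovia, 10.03.01): +37%; total 14% + 37% = 51%. → 51%.
Sum: 9% + 10% + 31% + 51% = 101%.

101%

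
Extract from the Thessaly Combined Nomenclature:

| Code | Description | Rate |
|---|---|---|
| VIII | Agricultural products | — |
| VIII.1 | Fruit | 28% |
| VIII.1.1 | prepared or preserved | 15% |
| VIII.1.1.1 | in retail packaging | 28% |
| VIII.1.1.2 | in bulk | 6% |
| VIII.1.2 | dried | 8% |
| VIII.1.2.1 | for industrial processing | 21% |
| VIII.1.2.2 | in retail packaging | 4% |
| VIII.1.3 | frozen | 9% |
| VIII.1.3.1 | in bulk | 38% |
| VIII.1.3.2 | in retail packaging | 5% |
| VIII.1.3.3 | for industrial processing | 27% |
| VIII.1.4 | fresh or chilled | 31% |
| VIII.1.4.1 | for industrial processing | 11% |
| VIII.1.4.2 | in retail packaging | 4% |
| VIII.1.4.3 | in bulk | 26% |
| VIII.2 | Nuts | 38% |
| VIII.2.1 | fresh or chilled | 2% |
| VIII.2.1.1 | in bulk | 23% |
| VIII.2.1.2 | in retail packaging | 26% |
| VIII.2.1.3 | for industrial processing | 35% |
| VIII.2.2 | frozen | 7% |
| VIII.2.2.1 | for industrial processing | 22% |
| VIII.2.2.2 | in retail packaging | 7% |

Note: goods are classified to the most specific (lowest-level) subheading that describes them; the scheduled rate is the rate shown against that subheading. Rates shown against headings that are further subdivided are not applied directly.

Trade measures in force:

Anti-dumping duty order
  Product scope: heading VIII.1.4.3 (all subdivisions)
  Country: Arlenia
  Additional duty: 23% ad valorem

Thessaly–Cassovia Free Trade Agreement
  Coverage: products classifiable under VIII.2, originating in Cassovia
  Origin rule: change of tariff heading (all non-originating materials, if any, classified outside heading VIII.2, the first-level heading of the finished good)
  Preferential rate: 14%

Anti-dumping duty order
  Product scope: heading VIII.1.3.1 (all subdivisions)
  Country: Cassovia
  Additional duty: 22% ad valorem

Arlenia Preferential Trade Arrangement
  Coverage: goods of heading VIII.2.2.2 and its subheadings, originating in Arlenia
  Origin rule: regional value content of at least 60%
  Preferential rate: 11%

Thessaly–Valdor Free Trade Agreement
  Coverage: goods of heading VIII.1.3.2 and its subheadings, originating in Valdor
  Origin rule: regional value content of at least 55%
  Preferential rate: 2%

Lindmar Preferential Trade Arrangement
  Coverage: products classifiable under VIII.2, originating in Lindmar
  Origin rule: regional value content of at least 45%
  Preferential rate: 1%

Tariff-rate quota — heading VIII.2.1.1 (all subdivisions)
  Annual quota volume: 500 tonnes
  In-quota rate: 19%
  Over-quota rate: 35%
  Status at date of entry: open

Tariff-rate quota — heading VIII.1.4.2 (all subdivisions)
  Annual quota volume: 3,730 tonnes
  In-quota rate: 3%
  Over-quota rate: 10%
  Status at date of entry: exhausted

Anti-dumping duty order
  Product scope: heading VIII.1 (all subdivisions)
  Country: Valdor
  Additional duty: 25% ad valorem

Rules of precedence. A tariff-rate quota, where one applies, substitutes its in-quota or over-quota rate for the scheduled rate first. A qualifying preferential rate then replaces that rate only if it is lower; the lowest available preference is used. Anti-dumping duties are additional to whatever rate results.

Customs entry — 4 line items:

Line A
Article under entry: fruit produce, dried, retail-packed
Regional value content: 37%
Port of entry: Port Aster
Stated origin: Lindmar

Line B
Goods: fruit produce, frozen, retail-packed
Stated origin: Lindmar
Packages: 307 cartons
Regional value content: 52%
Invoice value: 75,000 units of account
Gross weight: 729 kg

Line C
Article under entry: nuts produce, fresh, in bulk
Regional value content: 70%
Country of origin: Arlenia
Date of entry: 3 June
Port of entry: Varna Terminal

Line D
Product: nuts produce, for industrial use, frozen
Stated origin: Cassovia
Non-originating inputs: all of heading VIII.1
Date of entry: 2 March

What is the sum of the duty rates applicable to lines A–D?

Line A: fruit → VIII.1; dried → VIII.1.2; retail-packed → VIII.1.2.2. Scheduled 4%. Lindmar agreement on VIII.2: VIII.1.2.2 not covered. → 4%.
Line B: fruit → VIII.1; frozen → VIII.1.3; retail-packed → VIII.1.3.2. Scheduled 5%. Lindmar agreement on VIII.2: VIII.1.3.2 not covered. → 5%.
Line C: nuts → VIII.2; fresh → VIII.2.1; in bulk → VIII.2.1.1. Scheduled 23%. quota on VIII.2.1.1 open → in-quota 19%; Arlenia agreement on VIII.2.2.2: VIII.2.1.1 not covered. → 19%.
Line D: nuts → VIII.2; frozen → VIII.2.2; for industrial use → VIII.2.2.1. Scheduled 22%. Cassovia agreement on VIII.2: CTH met → 14% available; preferential 14%. → 14%.
Sum: 4% + 5% + 19% + 14% = 42%.

42%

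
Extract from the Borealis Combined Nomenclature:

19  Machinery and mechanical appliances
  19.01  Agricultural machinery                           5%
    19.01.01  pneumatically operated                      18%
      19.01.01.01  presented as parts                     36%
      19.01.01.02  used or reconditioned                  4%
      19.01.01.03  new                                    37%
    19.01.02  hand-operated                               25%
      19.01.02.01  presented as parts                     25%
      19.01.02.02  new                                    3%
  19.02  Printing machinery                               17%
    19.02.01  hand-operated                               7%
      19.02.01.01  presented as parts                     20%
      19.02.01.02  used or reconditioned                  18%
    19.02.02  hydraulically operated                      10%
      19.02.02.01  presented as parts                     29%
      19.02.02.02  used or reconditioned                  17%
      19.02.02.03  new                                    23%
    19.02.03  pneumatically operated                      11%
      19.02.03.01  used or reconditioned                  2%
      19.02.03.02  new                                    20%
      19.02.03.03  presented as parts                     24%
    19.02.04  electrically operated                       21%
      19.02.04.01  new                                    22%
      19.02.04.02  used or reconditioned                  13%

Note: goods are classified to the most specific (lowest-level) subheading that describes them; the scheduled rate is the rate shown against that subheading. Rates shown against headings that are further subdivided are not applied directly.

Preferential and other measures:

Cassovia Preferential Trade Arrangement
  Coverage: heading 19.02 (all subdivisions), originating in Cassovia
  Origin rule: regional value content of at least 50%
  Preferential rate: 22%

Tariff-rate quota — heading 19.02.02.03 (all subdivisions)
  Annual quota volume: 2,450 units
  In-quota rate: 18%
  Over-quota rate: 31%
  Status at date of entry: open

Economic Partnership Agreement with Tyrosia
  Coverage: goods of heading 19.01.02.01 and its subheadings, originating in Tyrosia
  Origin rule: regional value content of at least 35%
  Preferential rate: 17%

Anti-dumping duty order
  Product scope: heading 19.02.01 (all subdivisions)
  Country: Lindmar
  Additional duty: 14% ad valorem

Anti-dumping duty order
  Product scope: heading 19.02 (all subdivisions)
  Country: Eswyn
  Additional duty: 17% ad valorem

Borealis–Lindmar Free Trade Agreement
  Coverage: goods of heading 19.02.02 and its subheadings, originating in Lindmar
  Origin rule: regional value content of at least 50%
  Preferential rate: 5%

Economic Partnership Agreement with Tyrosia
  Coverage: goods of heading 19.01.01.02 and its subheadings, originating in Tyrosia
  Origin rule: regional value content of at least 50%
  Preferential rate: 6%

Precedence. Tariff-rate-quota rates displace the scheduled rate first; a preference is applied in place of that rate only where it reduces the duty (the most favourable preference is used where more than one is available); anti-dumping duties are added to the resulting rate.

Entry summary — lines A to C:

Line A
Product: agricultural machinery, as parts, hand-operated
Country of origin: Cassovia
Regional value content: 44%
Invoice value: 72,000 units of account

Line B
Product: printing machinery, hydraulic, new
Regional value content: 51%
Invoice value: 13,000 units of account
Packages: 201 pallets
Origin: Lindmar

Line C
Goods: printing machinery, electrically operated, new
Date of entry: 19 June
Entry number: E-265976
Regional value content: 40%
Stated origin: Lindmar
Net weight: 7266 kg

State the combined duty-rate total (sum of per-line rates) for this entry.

52%

Line A: agricultural → 19.01; hand-operated → 19.01.02; as parts → 19.01.02.01. Scheduled 25%. Cassovia agreement on 19.02: 19.01.02.01 not covered. → 25%.
Line B: printing → 19.02; hydraulic → 19.02.02; new → 19.02.02.03. Scheduled 23%. quota on 19.02.02.03 open → in-quota 18%; Lindmar agreement on 19.02.02: RVC ≥ 50% → 5% available; preferential 5%. → 5%.
Line C: printing → 19.02; electrically operated → 19.02.04; new → 19.02.04.01. Scheduled 22%. Lindmar agreement on 19.02.02: 19.02.04.01 not covered. → 22%.
Sum: 25% + 5% + 22% = 52%.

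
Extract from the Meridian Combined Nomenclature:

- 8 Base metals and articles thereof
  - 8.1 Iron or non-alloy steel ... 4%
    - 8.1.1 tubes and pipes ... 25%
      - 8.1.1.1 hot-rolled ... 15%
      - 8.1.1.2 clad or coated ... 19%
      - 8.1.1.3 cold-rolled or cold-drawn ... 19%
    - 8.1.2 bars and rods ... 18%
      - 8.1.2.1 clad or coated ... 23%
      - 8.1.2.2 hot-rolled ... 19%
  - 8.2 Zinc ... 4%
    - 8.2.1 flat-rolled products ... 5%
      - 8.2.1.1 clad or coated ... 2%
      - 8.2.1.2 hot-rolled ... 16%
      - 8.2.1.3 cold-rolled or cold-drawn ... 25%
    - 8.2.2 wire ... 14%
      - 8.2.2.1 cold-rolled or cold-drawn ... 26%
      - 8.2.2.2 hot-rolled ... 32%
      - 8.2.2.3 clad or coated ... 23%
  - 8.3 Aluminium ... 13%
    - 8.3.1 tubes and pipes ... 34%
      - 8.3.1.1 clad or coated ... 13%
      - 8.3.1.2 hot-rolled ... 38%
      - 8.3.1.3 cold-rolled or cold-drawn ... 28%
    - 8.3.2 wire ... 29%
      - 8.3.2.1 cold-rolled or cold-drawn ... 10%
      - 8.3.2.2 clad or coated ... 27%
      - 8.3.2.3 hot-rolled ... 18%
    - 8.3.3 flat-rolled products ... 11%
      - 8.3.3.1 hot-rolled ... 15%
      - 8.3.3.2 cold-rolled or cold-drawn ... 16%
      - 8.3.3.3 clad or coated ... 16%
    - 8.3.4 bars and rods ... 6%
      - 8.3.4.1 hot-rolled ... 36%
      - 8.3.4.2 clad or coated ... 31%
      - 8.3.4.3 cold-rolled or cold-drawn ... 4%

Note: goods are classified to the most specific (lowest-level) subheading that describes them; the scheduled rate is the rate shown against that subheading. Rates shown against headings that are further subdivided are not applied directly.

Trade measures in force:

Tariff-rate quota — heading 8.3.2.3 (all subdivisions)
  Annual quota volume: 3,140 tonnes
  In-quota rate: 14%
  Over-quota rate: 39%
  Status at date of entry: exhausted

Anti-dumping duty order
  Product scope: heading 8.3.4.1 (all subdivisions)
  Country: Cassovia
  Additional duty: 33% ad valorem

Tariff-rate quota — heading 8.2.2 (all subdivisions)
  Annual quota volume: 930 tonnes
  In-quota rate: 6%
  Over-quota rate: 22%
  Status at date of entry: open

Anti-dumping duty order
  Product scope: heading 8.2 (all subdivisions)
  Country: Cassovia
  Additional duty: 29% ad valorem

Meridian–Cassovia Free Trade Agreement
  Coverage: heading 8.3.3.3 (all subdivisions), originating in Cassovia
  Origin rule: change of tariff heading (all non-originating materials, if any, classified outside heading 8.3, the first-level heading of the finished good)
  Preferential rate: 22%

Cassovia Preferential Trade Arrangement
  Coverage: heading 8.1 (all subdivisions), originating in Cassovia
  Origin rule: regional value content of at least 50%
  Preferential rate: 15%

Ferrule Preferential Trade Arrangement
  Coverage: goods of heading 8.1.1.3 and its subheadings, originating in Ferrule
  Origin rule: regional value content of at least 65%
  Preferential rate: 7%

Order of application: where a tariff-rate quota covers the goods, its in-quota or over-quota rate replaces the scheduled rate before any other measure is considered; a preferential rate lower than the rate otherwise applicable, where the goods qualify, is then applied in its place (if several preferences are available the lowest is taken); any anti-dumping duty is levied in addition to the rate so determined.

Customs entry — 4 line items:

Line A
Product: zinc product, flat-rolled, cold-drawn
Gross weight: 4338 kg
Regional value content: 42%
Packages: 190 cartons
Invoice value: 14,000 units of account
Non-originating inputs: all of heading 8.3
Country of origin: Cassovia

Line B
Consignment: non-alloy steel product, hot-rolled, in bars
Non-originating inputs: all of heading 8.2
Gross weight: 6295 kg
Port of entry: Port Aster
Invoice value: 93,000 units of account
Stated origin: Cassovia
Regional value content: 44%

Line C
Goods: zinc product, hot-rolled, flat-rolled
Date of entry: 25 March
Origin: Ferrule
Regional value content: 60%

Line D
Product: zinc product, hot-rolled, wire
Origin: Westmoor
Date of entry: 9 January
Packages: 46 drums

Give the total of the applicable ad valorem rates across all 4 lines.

Line A: zinc → 8.2; flat-rolled → 8.2.1; cold-drawn → 8.2.1.3. Scheduled 25%. Cassovia agreement on 8.3.3.3: 8.2.1.3 not covered; Cassovia agreement on 8.1: 8.2.1.3 not covered; anti-dumping (Cassovia, 8.2): +29%; total 25% + 29% = 54%. → 54%.
Line B: non-alloy steel → 8.1; in bars → 8.1.2; hot-rolled → 8.1.2.2. Scheduled 19%. Cassovia agreement on 8.3.3.3: 8.1.2.2 not covered; Cassovia agreement on 8.1: RVC < 50%. → 19%.
Line C: zinc → 8.2; flat-rolled → 8.2.1; hot-rolled → 8.2.1.2. Scheduled 16%. Ferrule agreement on 8.1.1.3: 8.2.1.2 not covered. → 16%.
Line D: zinc → 8.2; wire → 8.2.2; hot-rolled → 8.2.2.2. Scheduled 32%. quota on 8.2.2 open → in-quota 6%. → 6%.
Sum: 54% + 19% + 16% + 6% = 95%.

95%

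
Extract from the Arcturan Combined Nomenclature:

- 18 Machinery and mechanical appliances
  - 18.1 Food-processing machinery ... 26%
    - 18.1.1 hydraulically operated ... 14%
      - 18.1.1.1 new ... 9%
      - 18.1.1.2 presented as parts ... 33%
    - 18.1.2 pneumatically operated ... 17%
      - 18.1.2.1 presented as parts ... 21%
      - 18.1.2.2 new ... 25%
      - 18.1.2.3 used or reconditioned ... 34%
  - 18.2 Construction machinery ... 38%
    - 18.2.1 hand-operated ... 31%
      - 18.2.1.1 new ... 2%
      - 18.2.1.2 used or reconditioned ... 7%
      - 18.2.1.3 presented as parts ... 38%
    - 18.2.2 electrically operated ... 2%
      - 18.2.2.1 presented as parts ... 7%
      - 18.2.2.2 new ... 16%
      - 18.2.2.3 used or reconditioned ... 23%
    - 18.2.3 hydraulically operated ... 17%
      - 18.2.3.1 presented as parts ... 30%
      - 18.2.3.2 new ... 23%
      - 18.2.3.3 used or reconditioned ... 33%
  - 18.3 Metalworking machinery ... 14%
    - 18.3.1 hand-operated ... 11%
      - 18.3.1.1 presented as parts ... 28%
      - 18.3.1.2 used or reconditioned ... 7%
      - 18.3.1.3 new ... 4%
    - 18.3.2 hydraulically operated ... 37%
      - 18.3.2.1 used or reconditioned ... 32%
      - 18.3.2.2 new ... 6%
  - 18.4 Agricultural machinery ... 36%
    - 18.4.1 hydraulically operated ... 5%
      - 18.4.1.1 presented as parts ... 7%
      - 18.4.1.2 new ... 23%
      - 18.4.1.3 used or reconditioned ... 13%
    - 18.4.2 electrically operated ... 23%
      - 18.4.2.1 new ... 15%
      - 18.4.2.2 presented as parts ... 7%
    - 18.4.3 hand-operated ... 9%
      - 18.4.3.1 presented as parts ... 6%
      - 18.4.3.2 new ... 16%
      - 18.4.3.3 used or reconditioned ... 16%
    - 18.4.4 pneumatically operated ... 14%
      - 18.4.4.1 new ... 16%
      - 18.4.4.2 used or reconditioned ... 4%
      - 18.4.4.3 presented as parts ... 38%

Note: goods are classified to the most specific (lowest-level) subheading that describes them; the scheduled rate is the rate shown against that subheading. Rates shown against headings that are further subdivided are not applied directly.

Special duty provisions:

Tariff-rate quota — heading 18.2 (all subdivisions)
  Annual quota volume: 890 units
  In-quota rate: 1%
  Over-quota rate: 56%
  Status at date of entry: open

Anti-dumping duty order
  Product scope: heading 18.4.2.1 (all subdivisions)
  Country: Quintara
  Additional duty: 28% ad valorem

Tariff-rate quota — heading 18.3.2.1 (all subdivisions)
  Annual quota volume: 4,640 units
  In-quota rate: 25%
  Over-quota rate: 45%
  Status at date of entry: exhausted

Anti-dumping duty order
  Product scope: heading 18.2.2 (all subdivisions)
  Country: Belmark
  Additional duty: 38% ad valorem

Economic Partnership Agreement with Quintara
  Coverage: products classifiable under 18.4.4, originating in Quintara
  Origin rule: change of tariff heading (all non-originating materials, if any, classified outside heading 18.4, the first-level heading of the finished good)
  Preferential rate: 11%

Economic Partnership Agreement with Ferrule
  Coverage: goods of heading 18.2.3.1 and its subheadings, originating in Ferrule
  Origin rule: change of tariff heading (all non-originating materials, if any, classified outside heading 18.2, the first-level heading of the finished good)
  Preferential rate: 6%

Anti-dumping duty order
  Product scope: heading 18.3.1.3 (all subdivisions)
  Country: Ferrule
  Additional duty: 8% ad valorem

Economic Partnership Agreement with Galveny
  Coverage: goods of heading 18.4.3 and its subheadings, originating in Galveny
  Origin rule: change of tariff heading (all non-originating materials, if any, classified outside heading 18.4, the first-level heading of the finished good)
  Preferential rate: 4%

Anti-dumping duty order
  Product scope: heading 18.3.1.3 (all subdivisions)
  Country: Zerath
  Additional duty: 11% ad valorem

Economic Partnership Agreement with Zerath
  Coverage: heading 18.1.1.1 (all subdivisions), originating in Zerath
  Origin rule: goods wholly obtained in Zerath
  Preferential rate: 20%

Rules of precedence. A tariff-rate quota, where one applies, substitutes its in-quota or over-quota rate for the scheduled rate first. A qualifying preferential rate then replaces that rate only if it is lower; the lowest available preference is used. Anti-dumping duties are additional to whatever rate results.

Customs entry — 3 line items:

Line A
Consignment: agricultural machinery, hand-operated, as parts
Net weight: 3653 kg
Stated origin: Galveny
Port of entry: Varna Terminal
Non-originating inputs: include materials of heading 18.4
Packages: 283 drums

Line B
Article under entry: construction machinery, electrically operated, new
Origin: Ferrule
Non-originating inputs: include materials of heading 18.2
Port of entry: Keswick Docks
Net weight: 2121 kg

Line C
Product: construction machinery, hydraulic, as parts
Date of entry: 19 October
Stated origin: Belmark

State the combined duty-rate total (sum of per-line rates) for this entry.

Line A: agricultural → 18.4; hand-operated → 18.4.3; as parts → 18.4.3.1. Scheduled 6%. Galveny agreement on 18.4.3: CTH not met. → 6%.
Line B: construction → 18.2; electrically operated → 18.2.2; new → 18.2.2.2. Scheduled 16%. quota on 18.2 open → in-quota 1%; Ferrule agreement on 18.2.3.1: 18.2.2.2 not covered. → 1%.
Line C: construction → 18.2; hydraulic → 18.2.3; as parts → 18.2.3.1. Scheduled 30%. quota on 18.2 open → in-quota 1%. → 1%.
Sum: 6% + 1% + 1% = 8%.

8%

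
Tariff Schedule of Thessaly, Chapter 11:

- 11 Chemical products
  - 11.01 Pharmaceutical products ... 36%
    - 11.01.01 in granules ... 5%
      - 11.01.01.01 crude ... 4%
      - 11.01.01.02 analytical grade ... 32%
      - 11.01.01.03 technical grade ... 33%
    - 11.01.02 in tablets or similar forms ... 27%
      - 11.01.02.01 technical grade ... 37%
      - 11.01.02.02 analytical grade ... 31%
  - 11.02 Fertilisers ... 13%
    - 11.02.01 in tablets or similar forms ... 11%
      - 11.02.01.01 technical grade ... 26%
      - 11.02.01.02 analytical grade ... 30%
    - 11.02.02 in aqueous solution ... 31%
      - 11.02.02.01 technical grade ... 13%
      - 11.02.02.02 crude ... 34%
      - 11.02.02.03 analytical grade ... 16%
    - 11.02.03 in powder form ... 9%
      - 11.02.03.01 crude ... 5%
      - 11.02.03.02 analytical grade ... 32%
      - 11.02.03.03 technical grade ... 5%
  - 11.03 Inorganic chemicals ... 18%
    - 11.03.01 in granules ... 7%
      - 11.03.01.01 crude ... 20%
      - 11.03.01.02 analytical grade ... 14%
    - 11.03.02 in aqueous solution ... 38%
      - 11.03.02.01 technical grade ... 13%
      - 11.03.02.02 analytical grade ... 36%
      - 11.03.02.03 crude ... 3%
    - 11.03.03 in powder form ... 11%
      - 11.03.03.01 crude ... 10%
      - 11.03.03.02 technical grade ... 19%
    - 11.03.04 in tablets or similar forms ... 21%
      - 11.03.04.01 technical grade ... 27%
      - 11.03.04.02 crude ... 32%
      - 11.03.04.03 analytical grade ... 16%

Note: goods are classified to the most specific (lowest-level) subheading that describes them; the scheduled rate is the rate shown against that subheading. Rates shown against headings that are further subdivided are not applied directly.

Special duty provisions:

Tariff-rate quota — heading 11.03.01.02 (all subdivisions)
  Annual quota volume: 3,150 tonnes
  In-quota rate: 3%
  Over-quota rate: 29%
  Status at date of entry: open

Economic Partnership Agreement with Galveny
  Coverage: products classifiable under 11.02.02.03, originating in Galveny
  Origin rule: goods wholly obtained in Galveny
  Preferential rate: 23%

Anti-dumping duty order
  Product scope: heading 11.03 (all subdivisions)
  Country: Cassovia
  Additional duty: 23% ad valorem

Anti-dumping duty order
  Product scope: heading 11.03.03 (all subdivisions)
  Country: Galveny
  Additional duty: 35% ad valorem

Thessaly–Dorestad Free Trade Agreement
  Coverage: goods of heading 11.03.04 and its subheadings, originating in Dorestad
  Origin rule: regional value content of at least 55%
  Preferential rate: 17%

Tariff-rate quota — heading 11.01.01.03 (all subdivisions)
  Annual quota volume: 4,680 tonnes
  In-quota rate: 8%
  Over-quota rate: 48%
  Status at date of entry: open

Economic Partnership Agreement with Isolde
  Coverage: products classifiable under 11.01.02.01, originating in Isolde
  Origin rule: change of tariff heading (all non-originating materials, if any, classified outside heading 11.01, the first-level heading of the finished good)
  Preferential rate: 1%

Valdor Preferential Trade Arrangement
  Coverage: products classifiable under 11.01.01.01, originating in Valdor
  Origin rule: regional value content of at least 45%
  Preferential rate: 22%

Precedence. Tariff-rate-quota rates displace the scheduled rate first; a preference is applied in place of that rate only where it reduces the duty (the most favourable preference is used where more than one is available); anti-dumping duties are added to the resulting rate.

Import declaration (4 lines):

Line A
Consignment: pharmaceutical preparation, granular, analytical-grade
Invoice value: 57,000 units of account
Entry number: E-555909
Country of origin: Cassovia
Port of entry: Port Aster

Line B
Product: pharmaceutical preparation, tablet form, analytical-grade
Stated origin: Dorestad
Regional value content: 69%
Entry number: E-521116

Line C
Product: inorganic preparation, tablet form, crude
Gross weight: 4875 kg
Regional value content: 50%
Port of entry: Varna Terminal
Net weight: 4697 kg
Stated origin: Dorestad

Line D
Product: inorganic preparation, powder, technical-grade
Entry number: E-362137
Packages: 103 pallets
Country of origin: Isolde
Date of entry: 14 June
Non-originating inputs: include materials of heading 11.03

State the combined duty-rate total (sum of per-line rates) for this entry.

114%

Line A: pharmaceutical → 11.01; granular → 11.01.01; analytical-grade → 11.01.01.02. Scheduled 32%. No special measure applies. → 32%.
Line B: pharmaceutical → 11.01; tablet form → 11.01.02; analytical-grade → 11.01.02.02. Scheduled 31%. Dorestad agreement on 11.03.04: 11.01.02.02 not covered. → 31%.
Line C: inorganic → 11.03; tablet form → 11.03.04; crude → 11.03.04.02. Scheduled 32%. Dorestad agreement on 11.03.04: RVC < 55%. → 32%.
Line D: inorganic → 11.03; powder → 11.03.03; technical-grade → 11.03.03.02. Scheduled 19%. Isolde agreement on 11.01.02.01: 11.03.03.02 not covered. → 19%.
Sum: 32% + 31% + 32% + 19% = 114%.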